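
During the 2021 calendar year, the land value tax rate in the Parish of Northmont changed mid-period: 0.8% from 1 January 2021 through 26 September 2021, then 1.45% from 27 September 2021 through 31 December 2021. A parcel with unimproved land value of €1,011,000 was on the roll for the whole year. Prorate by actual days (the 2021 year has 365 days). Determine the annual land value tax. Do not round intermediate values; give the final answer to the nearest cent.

€9,816.39

1 January – 26 September 2021: 269 days at 0.8% → €1,011,000 × 0.8% × 269/365 = €5,960.7452
27 September – 31 December 2021: 96 days at 1.45% → €1,011,000 × 1.45% × 96/365 = €3,855.6493
Total = €9,816.3945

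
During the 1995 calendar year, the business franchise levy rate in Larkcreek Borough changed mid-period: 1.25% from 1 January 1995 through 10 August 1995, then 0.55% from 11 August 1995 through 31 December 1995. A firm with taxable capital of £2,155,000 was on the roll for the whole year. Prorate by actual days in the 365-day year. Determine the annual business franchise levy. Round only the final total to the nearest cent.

£21,027.49

1 January – 10 August 1995: 222 days at 1.25% → £2,155,000 × 1.25% × 222/365 = £16,383.9041
11 August – 31 December 1995: 143 days at 0.55% → £2,155,000 × 0.55% × 143/365 = £4,643.5822
Total = £21,027.4863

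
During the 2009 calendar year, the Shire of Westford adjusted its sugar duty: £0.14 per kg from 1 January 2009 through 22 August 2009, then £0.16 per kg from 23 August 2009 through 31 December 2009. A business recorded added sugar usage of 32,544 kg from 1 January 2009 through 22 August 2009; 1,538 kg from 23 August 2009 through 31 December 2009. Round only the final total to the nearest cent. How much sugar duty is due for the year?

£4,802.24

1 January – 22 August 2009: 32,544 kg at £0.14/kg → £4,556.16
23 August – 31 December 2009: 1,538 kg at £0.16/kg → £246.08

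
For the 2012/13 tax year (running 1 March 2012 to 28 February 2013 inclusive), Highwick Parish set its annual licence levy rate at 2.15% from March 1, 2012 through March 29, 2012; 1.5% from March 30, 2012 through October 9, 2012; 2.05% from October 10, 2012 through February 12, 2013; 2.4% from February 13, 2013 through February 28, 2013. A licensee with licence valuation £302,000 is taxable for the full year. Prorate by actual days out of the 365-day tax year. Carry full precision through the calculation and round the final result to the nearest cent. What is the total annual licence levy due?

£5,378.50

March 1 – March 29, 2012: 29 days at 2.15% → £302,000 × 2.15% × 29/365 = £515.8822
March 30 – October 9, 2012: 194 days at 1.5% → £302,000 × 1.5% × 194/365 = £2,407.7260
October 10, 2012 – February 12, 2013: 126 days at 2.05% → £302,000 × 2.05% × 126/365 = £2,137.1671
February 13 – February 28, 2013: 16 days at 2.4% → £302,000 × 2.4% × 16/365 = £317.7205
Total = £5,378.4959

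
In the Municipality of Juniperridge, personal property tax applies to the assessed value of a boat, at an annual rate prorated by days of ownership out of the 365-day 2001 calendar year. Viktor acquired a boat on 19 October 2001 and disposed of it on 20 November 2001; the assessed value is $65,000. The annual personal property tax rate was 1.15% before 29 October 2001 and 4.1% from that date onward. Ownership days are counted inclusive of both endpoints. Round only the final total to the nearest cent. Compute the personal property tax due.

$188.41

19 October – 28 October 2001: 10 days at 1.15% → $65,000 × 1.15% × 10/365 = $20.4795
29 October – 20 November 2001: 23 days at 4.1% → $65,000 × 4.1% × 23/365 = $167.9315
Total = $188.4110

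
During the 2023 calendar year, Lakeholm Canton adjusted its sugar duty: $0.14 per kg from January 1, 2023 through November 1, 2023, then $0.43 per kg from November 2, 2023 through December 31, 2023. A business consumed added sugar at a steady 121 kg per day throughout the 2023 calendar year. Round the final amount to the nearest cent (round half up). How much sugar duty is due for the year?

January 1 – November 1, 2023: 305 days × 121 kg/day = 36,905 kg at $0.14/kg → $5,166.70
November 2 – December 31, 2023: 60 days × 121 kg/day = 7,260 kg at $0.43/kg → $3,121.80

$8,288.50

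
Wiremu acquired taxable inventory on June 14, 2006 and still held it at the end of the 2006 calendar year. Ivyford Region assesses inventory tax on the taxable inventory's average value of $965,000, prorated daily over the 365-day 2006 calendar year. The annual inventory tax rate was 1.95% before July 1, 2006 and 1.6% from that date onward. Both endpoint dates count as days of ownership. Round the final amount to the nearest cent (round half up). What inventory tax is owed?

June 14 – June 30, 2006: 17 days at 1.95% → $965,000 × 1.95% × 17/365 = $876.4315
July 1 – December 31, 2006: 184 days at 1.6% → $965,000 × 1.6% × 184/365 = $7,783.4521
Total = $8,659.8836

$8,659.88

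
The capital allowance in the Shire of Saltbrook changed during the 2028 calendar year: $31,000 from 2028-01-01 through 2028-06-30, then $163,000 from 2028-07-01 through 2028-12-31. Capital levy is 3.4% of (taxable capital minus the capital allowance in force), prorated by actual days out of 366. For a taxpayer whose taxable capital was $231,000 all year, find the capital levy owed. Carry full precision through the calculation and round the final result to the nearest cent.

$4,543.74

2028-01-01 to 2028-06-30: 182 days, exemption $31,000 → ($231,000 − $31,000) × 3.4% × 182/366 = $3,381.4208
2028-07-01 to 2028-12-31: 184 days, exemption $163,000 → ($231,000 − $163,000) × 3.4% × 184/366 = $1,162.3169
Total = $4,543.7377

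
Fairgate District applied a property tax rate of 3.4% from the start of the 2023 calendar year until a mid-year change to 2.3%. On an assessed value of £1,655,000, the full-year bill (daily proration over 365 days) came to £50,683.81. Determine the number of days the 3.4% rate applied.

Let d = days at the first rate; then 365 − d days at the second rate.
£1,655,000 × [3.4%·d + 2.3%·(365−d)] / 365 = £50,683.81
Solving gives d = 253, so the new rate took effect on September 11, 2023.

253 days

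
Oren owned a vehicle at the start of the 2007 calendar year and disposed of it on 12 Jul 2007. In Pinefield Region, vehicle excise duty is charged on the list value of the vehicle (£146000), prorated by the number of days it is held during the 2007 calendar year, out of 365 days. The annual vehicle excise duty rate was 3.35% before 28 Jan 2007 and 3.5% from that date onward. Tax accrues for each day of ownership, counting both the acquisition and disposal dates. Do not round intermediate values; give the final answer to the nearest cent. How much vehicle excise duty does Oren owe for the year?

1 Jan – 27 Jan 2007: 27 days at 3.35% → £146000 × 3.35% × 27/365 = £361.8000
28 Jan – 12 Jul 2007: 166 days at 3.5% → £146000 × 3.5% × 166/365 = £2324.0000
Total = £2685.8000

£2685.80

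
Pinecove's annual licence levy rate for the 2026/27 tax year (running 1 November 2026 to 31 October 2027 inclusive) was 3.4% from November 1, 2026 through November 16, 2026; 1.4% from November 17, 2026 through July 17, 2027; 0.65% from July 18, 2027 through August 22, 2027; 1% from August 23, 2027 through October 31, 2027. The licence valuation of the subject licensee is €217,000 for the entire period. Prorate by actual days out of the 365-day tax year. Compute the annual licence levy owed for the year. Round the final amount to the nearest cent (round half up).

€2,901.26

November 1 – November 16, 2026: 16 days at 3.4% → €217,000 × 3.4% × 16/365 = €323.4192
November 17, 2026 – July 17, 2027: 243 days at 1.4% → €217,000 × 1.4% × 243/365 = €2,022.5589
July 18 – August 22, 2027: 36 days at 0.65% → €217,000 × 0.65% × 36/365 = €139.1178
August 23 – October 31, 2027: 70 days at 1% → €217,000 × 1% × 70/365 = €416.1644
Total = €2,901.2603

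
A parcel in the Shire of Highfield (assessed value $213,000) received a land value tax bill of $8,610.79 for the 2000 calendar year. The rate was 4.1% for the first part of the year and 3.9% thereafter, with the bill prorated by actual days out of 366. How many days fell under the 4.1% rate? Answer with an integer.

Let d = days at the first rate; then 366 − d days at the second rate.
$213,000 × [4.1%·d + 3.9%·(366−d)] / 366 = $8,610.79
Solving gives d = 261, so the new rate took effect on September 18, 2000.

261 days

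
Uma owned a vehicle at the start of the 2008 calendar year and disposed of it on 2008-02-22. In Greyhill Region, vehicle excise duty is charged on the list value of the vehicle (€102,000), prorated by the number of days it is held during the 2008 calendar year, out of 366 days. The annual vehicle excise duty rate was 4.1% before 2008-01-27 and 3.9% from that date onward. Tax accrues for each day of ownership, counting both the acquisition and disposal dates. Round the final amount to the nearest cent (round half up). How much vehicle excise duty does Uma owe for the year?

€590.54

2008-01-01 to 2008-01-26: 26 days at 4.1% → €102,000 × 4.1% × 26/366 = €297.0820
2008-01-27 to 2008-02-22: 27 days at 3.9% → €102,000 × 3.9% × 27/366 = €293.4590
Total = €590.5410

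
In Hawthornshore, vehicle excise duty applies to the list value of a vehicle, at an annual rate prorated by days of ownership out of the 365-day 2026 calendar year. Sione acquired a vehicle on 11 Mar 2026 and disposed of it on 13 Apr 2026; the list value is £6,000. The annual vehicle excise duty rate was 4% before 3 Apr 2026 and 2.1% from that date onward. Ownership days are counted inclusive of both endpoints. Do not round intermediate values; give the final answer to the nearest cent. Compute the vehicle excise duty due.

£18.92

11 Mar – 2 Apr 2026: 23 days at 4% → £6,000 × 4% × 23/365 = £15.1233
3 Apr – 13 Apr 2026: 11 days at 2.1% → £6,000 × 2.1% × 11/365 = £3.7973
Total = £18.9205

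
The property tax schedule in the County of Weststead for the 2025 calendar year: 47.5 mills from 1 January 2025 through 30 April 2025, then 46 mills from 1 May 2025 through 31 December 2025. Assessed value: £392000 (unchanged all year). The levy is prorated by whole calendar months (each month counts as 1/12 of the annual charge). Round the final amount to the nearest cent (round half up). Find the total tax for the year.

£18228.00

1 January – 30 April 2025: 4 months at 47.5 mills → £392000 × 4.75% × 4/12 = £6206.6667
1 May – 31 December 2025: 8 months at 46 mills → £392000 × 4.6% × 8/12 = £12021.3333
Total = £18228.0000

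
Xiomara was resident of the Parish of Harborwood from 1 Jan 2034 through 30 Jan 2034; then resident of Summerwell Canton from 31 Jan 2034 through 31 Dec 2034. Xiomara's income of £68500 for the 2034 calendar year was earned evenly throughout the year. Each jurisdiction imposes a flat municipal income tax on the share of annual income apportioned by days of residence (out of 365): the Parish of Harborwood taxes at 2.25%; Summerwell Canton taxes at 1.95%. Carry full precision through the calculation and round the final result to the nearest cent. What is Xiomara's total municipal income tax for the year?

£1352.64

The Parish of Harborwood, 1 Jan – 30 Jan 2034: 30 days → £68500 × 2.25% × 30/365 = £126.6781
Summerwell Canton, 31 Jan – 31 Dec 2034: 335 days → £68500 × 1.95% × 335/365 = £1225.9623
Total = £1352.6404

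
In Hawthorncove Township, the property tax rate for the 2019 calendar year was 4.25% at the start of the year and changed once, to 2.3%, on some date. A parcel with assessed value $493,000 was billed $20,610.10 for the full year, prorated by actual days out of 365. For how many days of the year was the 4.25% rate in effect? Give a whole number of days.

352 days

Let d = days at the first rate; then 365 − d days at the second rate.
$493,000 × [4.25%·d + 2.3%·(365−d)] / 365 = $20,610.10
Solving gives d = 352, so the new rate took effect on 19 December 2019.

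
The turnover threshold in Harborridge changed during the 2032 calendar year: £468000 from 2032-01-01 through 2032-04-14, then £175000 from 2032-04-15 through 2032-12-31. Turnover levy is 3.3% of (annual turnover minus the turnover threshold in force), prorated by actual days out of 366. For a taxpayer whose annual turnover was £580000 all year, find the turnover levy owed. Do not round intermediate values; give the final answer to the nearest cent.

£10591.11

2032-01-01 to 2032-04-14: 105 days, exemption £468000 → (£580000 − £468000) × 3.3% × 105/366 = £1060.3279
2032-04-15 to 2032-12-31: 261 days, exemption £175000 → (£580000 − £175000) × 3.3% × 261/366 = £9530.7787
Total = £10591.1066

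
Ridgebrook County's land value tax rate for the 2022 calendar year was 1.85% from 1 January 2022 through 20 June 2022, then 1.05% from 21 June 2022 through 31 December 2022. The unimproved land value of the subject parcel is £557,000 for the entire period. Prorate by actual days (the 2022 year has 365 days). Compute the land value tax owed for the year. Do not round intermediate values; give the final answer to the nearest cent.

1 January – 20 June 2022: 171 days at 1.85% → £557,000 × 1.85% × 171/365 = £4,827.5877
21 June – 31 December 2022: 194 days at 1.05% → £557,000 × 1.05% × 194/365 = £3,108.5178
Total = £7,936.1055

£7,936.11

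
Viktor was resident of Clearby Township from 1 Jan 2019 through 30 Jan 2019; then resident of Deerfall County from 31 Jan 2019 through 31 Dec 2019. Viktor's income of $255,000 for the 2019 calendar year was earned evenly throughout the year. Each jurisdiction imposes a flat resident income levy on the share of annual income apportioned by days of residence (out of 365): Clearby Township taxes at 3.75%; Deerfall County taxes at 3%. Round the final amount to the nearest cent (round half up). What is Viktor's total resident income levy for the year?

Clearby Township, 1 Jan – 30 Jan 2019: 30 days → $255,000 × 3.75% × 30/365 = $785.9589
Deerfall County, 31 Jan – 31 Dec 2019: 335 days → $255,000 × 3% × 335/365 = $7,021.2329
Total = $7,807.1918

$7,807.19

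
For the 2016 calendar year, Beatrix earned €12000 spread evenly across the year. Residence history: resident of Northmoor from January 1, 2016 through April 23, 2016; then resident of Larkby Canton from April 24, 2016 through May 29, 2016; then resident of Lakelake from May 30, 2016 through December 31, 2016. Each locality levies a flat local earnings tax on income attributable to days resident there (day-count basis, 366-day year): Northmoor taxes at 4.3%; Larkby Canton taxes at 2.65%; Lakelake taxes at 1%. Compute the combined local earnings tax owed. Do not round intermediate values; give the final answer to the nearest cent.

Northmoor, January 1 – April 23, 2016: 114 days → €12000 × 4.3% × 114/366 = €160.7213
Larkby Canton, April 24 – May 29, 2016: 36 days → €12000 × 2.65% × 36/366 = €31.2787
Lakelake, May 30 – December 31, 2016: 216 days → €12000 × 1% × 216/366 = €70.8197
Total = €262.8197

€262.82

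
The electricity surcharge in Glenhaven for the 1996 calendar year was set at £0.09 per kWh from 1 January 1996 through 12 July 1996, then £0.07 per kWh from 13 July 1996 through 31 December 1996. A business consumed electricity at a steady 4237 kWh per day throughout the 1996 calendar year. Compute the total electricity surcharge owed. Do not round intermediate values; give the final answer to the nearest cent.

1 January – 12 July 1996: 194 days × 4237 kWh/day = 821,978 kWh at £0.09/kWh → £73,978.02
13 July – 31 December 1996: 172 days × 4237 kWh/day = 728,764 kWh at £0.07/kWh → £51,013.48

£124,991.50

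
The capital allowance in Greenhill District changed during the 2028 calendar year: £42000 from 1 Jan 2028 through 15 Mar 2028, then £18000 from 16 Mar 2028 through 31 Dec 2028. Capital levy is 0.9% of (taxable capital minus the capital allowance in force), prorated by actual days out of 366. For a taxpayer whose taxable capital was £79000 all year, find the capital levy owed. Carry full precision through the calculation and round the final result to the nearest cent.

1 Jan – 15 Mar 2028: 75 days, exemption £42000 → (£79000 − £42000) × 0.9% × 75/366 = £68.2377
16 Mar – 31 Dec 2028: 291 days, exemption £18000 → (£79000 − £18000) × 0.9% × 291/366 = £436.5000
Total = £504.7377

£504.74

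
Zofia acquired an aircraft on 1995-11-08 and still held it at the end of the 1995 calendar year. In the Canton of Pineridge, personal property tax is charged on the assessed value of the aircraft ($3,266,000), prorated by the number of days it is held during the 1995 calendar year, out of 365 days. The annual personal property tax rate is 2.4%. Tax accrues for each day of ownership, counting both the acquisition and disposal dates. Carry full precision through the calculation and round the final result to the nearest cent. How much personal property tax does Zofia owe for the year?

Days held (1995-11-08 to 1995-12-31): 54 out of 365
Tax = $3,266,000 × 2.4% × 54/365 = $11,596.5370

$11,596.54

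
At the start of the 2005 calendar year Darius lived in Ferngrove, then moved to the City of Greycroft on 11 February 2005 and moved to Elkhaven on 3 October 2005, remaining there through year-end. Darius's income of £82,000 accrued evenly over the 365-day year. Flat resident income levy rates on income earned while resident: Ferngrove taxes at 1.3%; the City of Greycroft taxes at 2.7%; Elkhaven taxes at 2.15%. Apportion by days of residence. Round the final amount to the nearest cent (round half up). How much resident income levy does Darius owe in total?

Ferngrove, 1 January – 10 February 2005: 41 days → £82,000 × 1.3% × 41/365 = £119.7425
The City of Greycroft, 11 February – 2 October 2005: 234 days → £82,000 × 2.7% × 234/365 = £1,419.3863
Elkhaven, 3 October – 31 December 2005: 90 days → £82,000 × 2.15% × 90/365 = £434.7123
Total = £1,973.8411

£1,973.84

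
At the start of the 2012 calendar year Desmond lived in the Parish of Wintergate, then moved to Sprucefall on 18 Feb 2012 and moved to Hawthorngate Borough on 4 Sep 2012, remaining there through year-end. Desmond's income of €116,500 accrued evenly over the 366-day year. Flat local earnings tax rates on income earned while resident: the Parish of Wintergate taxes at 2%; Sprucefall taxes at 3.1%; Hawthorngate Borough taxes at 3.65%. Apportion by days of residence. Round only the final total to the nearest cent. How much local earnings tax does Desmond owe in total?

The Parish of Wintergate, 1 Jan – 17 Feb 2012: 48 days → €116,500 × 2% × 48/366 = €305.5738
Sprucefall, 18 Feb – 3 Sep 2012: 199 days → €116,500 × 3.1% × 199/366 = €1,963.6298
Hawthorngate Borough, 4 Sep – 31 Dec 2012: 119 days → €116,500 × 3.65% × 119/366 = €1,382.5622
Total = €3,651.7657

€3,651.77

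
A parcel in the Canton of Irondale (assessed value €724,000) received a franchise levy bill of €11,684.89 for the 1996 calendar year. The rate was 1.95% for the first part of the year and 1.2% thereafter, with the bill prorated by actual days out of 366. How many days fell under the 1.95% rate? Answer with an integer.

Let d = days at the first rate; then 366 − d days at the second rate.
€724,000 × [1.95%·d + 1.2%·(366−d)] / 366 = €11,684.89
Solving gives d = 202, so the new rate took effect on July 21, 1996.

202 days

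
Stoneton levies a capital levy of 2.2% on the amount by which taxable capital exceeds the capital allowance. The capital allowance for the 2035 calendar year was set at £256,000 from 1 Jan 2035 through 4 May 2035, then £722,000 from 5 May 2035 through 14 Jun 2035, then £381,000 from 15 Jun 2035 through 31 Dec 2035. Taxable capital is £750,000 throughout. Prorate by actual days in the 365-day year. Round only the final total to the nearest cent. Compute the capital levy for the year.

1 Jan – 4 May 2035: 124 days, exemption £256,000 → (£750,000 − £256,000) × 2.2% × 124/365 = £3,692.1425
5 May – 14 Jun 2035: 41 days, exemption £722,000 → (£750,000 − £722,000) × 2.2% × 41/365 = £69.1945
15 Jun – 31 Dec 2035: 200 days, exemption £381,000 → (£750,000 − £381,000) × 2.2% × 200/365 = £4,448.2192
Total = £8,209.5562

£8,209.56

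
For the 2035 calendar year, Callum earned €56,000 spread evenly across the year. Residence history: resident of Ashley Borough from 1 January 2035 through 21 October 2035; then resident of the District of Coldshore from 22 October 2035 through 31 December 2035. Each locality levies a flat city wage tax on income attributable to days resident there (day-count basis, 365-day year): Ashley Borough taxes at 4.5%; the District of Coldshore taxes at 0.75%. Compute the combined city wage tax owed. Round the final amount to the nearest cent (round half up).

Ashley Borough, 1 January – 21 October 2035: 294 days → €56,000 × 4.5% × 294/365 = €2,029.8082
The District of Coldshore, 22 October – 31 December 2035: 71 days → €56,000 × 0.75% × 71/365 = €81.6986
Total = €2,111.5068

€2,111.51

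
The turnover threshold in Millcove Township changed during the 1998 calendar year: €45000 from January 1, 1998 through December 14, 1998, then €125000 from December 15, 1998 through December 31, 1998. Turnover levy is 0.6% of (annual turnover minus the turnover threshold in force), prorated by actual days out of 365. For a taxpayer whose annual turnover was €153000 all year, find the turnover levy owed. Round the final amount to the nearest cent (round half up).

January 1 – December 14, 1998: 348 days, exemption €45000 → (€153000 − €45000) × 0.6% × 348/365 = €617.8192
December 15 – December 31, 1998: 17 days, exemption €125000 → (€153000 − €125000) × 0.6% × 17/365 = €7.8247
Total = €625.6438

€625.64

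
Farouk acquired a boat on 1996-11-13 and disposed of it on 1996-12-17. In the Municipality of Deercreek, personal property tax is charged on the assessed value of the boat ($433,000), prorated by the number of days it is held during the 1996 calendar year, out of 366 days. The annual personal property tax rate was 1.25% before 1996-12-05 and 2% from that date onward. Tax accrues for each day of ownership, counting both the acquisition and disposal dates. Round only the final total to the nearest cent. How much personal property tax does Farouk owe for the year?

$632.94

1996-11-13 to 1996-12-04: 22 days at 1.25% → $433,000 × 1.25% × 22/366 = $325.3415
1996-12-05 to 1996-12-17: 13 days at 2% → $433,000 × 2% × 13/366 = $307.5956
Total = $632.9372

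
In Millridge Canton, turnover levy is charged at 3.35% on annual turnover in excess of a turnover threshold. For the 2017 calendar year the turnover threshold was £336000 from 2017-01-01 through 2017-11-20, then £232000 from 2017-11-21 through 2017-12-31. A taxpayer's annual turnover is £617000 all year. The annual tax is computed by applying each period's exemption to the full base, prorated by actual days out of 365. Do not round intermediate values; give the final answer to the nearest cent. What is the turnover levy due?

£9804.85

2017-01-01 to 2017-11-20: 324 days, exemption £336000 → (£617000 − £336000) × 3.35% × 324/365 = £8356.0932
2017-11-21 to 2017-12-31: 41 days, exemption £232000 → (£617000 − £232000) × 3.35% × 41/365 = £1448.7603
Total = £9804.8534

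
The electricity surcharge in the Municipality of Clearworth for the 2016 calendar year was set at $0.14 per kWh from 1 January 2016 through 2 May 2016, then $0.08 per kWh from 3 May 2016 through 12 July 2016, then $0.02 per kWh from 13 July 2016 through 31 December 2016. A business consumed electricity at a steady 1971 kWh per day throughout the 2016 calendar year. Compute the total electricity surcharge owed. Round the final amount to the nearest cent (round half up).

1 January – 2 May 2016: 123 days × 1971 kWh/day = 242,433 kWh at $0.14/kWh → $33,940.62
3 May – 12 July 2016: 71 days × 1971 kWh/day = 139,941 kWh at $0.08/kWh → $11,195.28
13 July – 31 December 2016: 172 days × 1971 kWh/day = 339,012 kWh at $0.02/kWh → $6,780.24

$51,916.14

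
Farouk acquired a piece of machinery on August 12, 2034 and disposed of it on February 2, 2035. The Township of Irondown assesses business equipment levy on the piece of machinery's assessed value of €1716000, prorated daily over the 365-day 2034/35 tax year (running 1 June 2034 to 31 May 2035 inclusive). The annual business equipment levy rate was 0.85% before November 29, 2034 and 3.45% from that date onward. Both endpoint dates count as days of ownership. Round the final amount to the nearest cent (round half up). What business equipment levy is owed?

August 12 – November 28, 2034: 109 days at 0.85% → €1716000 × 0.85% × 109/365 = €4355.8192
November 29, 2034 – February 2, 2035: 66 days at 3.45% → €1716000 × 3.45% × 66/365 = €10705.0192
Total = €15060.8384

€15060.84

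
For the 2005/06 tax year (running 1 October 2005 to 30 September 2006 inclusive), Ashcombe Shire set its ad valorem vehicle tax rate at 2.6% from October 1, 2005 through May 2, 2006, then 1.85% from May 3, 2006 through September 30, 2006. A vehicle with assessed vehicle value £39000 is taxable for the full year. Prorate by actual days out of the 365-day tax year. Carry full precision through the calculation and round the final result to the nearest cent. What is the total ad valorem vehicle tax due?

October 1, 2005 – May 2, 2006: 214 days at 2.6% → £39000 × 2.6% × 214/365 = £594.5096
May 3 – September 30, 2006: 151 days at 1.85% → £39000 × 1.85% × 151/365 = £298.4836
Total = £892.9932

£892.99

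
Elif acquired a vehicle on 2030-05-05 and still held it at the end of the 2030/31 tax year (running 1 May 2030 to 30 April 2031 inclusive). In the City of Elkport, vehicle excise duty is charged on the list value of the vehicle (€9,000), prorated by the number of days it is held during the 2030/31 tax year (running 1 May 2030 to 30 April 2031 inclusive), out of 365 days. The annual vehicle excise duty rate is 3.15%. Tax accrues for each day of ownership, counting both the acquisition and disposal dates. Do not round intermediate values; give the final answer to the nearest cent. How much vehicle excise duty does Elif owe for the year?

€280.39

Days held (2030-05-05 to 2031-04-30): 361 out of 365
Tax = €9,000 × 3.15% × 361/365 = €280.3932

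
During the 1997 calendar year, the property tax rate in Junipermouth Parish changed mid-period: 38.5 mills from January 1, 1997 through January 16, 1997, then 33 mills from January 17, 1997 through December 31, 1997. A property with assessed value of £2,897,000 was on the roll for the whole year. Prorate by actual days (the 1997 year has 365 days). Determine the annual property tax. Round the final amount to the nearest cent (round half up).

January 1 – January 16, 1997: 16 days at 38.5 mills → £2,897,000 × 3.85% × 16/365 = £4,889.1836
January 17 – December 31, 1997: 349 days at 33 mills → £2,897,000 × 3.3% × 349/365 = £91,410.2712
Total = £96,299.4548

£96,299.45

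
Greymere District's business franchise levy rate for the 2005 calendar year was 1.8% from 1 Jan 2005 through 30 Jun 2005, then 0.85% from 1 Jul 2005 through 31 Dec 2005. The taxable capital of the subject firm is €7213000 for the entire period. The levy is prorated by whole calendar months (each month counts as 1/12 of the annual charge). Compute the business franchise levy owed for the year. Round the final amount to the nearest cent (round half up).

1 Jan – 30 Jun 2005: 6 months at 1.8% → €7213000 × 1.8% × 6/12 = €64917.0000
1 Jul – 31 Dec 2005: 6 months at 0.85% → €7213000 × 0.85% × 6/12 = €30655.2500
Total = €95572.2500

€95572.25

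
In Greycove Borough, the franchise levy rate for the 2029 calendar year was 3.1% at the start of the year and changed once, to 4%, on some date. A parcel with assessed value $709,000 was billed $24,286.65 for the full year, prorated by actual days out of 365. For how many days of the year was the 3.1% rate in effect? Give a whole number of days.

233 days

Let d = days at the first rate; then 365 − d days at the second rate.
$709,000 × [3.1%·d + 4%·(365−d)] / 365 = $24,286.65
Solving gives d = 233, so the new rate took effect on August 22, 2029.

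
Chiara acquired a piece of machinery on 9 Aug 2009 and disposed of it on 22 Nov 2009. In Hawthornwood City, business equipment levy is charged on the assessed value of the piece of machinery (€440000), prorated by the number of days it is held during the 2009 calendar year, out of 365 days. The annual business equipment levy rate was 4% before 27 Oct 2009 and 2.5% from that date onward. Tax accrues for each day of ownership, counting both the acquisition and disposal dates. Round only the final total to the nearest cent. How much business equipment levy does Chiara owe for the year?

€4623.01

9 Aug – 26 Oct 2009: 79 days at 4% → €440000 × 4% × 79/365 = €3809.3151
27 Oct – 22 Nov 2009: 27 days at 2.5% → €440000 × 2.5% × 27/365 = €813.6986
Total = €4623.0137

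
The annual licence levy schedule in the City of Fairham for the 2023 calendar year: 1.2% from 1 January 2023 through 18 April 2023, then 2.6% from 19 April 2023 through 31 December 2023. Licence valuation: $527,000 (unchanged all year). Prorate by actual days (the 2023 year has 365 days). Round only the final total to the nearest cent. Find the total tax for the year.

1 January – 18 April 2023: 108 days at 1.2% → $527,000 × 1.2% × 108/365 = $1,871.2110
19 April – 31 December 2023: 257 days at 2.6% → $527,000 × 2.6% × 257/365 = $9,647.7096
Total = $11,518.9205

$11,518.92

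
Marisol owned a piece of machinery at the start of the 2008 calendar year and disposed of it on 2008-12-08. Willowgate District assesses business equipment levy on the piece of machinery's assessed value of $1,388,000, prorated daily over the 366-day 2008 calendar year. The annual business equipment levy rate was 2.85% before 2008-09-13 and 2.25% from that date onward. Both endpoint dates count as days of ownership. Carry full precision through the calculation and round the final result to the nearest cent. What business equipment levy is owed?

2008-01-01 to 2008-09-12: 256 days at 2.85% → $1,388,000 × 2.85% × 256/366 = $27,668.9836
2008-09-13 to 2008-12-08: 87 days at 2.25% → $1,388,000 × 2.25% × 87/366 = $7,423.5246
Total = $35,092.5082

$35,092.51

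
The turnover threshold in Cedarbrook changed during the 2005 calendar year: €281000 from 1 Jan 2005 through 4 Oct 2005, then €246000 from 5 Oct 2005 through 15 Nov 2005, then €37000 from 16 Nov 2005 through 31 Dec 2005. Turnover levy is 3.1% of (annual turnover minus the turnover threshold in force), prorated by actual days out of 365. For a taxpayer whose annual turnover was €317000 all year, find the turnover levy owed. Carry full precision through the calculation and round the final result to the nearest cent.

€2194.12

1 Jan – 4 Oct 2005: 277 days, exemption €281000 → (€317000 − €281000) × 3.1% × 277/365 = €846.9370
5 Oct – 15 Nov 2005: 42 days, exemption €246000 → (€317000 − €246000) × 3.1% × 42/365 = €253.2658
16 Nov – 31 Dec 2005: 46 days, exemption €37000 → (€317000 − €37000) × 3.1% × 46/365 = €1093.9178
Total = €2194.1205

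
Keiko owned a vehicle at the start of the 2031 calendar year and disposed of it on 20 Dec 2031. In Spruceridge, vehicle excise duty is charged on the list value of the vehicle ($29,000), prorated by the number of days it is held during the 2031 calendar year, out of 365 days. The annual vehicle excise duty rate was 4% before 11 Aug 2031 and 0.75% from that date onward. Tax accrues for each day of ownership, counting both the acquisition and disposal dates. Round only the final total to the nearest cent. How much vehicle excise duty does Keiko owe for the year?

$784.19

1 Jan – 10 Aug 2031: 222 days at 4% → $29,000 × 4% × 222/365 = $705.5342
11 Aug – 20 Dec 2031: 132 days at 0.75% → $29,000 × 0.75% × 132/365 = $78.6575
Total = $784.1918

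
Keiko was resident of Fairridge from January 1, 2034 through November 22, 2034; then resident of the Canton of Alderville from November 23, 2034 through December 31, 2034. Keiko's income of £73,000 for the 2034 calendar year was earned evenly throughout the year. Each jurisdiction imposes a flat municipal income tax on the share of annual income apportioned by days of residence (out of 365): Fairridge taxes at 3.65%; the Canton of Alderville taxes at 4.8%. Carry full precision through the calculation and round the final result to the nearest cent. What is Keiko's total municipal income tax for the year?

£2,754.20

Fairridge, January 1 – November 22, 2034: 326 days → £73,000 × 3.65% × 326/365 = £2,379.8000
The Canton of Alderville, November 23 – December 31, 2034: 39 days → £73,000 × 4.8% × 39/365 = £374.4000
Total = £2,754.2000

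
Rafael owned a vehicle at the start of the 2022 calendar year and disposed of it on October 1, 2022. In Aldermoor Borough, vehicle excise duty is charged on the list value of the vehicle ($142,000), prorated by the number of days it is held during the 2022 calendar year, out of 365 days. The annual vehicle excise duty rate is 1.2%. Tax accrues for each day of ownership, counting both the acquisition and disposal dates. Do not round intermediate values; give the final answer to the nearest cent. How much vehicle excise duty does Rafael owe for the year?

$1,279.17

Days held (January 1 – October 1, 2022): 274 out of 365
Tax = $142,000 × 1.2% × 274/365 = $1,279.1671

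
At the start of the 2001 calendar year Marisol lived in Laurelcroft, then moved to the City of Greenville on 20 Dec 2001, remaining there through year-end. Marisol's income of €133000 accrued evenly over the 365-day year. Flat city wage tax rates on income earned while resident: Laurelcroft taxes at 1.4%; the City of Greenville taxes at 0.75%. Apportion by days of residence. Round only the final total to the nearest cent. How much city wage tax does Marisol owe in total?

€1833.58

Laurelcroft, 1 Jan – 19 Dec 2001: 353 days → €133000 × 1.4% × 353/365 = €1800.7836
The City of Greenville, 20 Dec – 31 Dec 2001: 12 days → €133000 × 0.75% × 12/365 = €32.7945
Total = €1833.5781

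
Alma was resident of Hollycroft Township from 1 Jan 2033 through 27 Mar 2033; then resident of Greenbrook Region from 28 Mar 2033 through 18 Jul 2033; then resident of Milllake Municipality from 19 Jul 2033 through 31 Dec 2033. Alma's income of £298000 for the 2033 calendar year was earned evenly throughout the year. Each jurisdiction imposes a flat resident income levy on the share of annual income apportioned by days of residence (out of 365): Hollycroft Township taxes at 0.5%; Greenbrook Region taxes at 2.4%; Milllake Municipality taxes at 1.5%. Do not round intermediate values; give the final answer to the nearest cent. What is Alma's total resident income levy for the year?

£4598.18

Hollycroft Township, 1 Jan – 27 Mar 2033: 86 days → £298000 × 0.5% × 86/365 = £351.0685
Greenbrook Region, 28 Mar – 18 Jul 2033: 113 days → £298000 × 2.4% × 113/365 = £2214.1808
Milllake Municipality, 19 Jul – 31 Dec 2033: 166 days → £298000 × 1.5% × 166/365 = £2032.9315
Total = £4598.1808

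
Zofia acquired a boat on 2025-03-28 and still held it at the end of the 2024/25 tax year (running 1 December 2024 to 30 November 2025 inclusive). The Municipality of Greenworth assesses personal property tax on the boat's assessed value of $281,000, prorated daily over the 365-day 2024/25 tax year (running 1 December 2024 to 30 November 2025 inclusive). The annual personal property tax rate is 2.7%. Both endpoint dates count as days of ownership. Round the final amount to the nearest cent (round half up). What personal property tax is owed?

$5,155.00

Days held (2025-03-28 to 2025-11-30): 248 out of 365
Tax = $281,000 × 2.7% × 248/365 = $5,155.0027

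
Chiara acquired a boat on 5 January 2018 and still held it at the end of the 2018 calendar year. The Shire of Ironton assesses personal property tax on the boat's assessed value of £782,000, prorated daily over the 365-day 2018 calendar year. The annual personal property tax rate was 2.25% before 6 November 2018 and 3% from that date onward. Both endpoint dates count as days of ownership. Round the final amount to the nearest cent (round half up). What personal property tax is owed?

£18,302.01

5 January – 5 November 2018: 305 days at 2.25% → £782,000 × 2.25% × 305/365 = £14,702.6712
6 November – 31 December 2018: 56 days at 3% → £782,000 × 3% × 56/365 = £3,599.3425
Total = £18,302.0137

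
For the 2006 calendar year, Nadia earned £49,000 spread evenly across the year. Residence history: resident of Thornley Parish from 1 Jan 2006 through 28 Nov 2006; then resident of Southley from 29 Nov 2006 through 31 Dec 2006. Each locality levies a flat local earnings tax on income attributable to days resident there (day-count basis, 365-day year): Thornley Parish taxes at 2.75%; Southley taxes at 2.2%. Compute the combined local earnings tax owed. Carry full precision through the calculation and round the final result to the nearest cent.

£1,323.13

Thornley Parish, 1 Jan – 28 Nov 2006: 332 days → £49,000 × 2.75% × 332/365 = £1,225.6712
Southley, 29 Nov – 31 Dec 2006: 33 days → £49,000 × 2.2% × 33/365 = £97.4630
Total = £1,323.1342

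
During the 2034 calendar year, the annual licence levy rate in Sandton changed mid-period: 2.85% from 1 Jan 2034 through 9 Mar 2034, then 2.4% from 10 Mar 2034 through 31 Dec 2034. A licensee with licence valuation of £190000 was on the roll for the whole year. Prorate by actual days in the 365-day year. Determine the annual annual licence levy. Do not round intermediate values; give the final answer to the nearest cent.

£4719.29

1 Jan – 9 Mar 2034: 68 days at 2.85% → £190000 × 2.85% × 68/365 = £1008.8219
10 Mar – 31 Dec 2034: 297 days at 2.4% → £190000 × 2.4% × 297/365 = £3710.4658
Total = £4719.2877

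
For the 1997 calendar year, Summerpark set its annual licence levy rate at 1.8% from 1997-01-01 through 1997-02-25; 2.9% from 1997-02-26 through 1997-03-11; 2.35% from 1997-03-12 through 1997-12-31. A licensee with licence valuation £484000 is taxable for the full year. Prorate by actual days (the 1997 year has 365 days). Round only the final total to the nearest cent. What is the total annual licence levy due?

£11067.69

1997-01-01 to 1997-02-25: 56 days at 1.8% → £484000 × 1.8% × 56/365 = £1336.6356
1997-02-26 to 1997-03-11: 14 days at 2.9% → £484000 × 2.9% × 14/365 = £538.3671
1997-03-12 to 1997-12-31: 295 days at 2.35% → £484000 × 2.35% × 295/365 = £9192.6849
Total = £11067.6877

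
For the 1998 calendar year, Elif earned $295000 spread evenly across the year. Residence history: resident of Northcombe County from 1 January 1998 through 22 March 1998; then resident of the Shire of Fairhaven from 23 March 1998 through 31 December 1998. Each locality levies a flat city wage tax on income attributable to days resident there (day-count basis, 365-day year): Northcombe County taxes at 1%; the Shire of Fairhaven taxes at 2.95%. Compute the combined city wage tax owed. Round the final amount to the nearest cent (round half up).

$7425.92

Northcombe County, 1 January – 22 March 1998: 81 days → $295000 × 1% × 81/365 = $654.6575
The Shire of Fairhaven, 23 March – 31 December 1998: 284 days → $295000 × 2.95% × 284/365 = $6771.2603
Total = $7425.9178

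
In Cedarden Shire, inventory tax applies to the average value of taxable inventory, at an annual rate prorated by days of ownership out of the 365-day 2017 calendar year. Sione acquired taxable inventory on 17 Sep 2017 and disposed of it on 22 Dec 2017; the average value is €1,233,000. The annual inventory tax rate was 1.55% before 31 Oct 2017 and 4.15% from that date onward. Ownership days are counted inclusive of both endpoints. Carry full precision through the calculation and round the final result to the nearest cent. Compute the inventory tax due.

€9,733.94

17 Sep – 30 Oct 2017: 44 days at 1.55% → €1,233,000 × 1.55% × 44/365 = €2,303.8521
31 Oct – 22 Dec 2017: 53 days at 4.15% → €1,233,000 × 4.15% × 53/365 = €7,430.0918
Total = €9,733.9438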